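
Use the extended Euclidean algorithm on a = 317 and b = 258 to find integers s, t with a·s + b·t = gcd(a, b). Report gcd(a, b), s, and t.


Euclidean algorithm on (317, 258) — divide until remainder is 0:
  317 = 1 · 258 + 59
  258 = 4 · 59 + 22
  59 = 2 · 22 + 15
  22 = 1 · 15 + 7
  15 = 2 · 7 + 1
  7 = 7 · 1 + 0
gcd(317, 258) = 1.
Track Bezout coefficients alongside the remainders: start with r₀ = 317 = a·1 + b·0 (s = 1, t = 0) and r₁ = 258 = a·0 + b·1 (s = 0, t = 1); each new remainder r_{k+1} = r_{k-1} − q_k·r_k inherits s_{k+1} = s_{k-1} − q_k·s_k, t_{k+1} = t_{k-1} − q_k·t_k, so r_k = a·s_k + b·t_k at every step:
  q = 1: r = 59, s = 1 − 1·0 = 1, t = 0 − 1·1 = -1  (check: 317·1 + 258·(-1) = 59)
  q = 4: r = 22, s = 0 − 4·1 = -4, t = 1 − 4·(-1) = 5  (check: 317·(-4) + 258·5 = 22)
  q = 2: r = 15, s = 1 − 2·(-4) = 9, t = -1 − 2·5 = -11  (check: 317·9 + 258·(-11) = 15)
  q = 1: r = 7, s = -4 − 1·9 = -13, t = 5 − 1·(-11) = 16  (check: 317·(-13) + 258·16 = 7)
  q = 2: r = 1, s = 9 − 2·(-13) = 35, t = -11 − 2·16 = -43  (check: 317·35 + 258·(-43) = 1)
The row with r = 1 (the gcd) gives the Bezout coefficients s = 35, t = -43.
Result: 317 · (35) + 258 · (-43) = 1.

gcd(317, 258) = 1; s = 35, t = -43 (check: 317·35 + 258·(-43) = 1).


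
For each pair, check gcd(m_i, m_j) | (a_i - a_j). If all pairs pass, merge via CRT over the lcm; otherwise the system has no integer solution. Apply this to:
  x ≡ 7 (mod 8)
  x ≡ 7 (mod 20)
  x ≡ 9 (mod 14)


Moduli 8, 20, 14 are not pairwise coprime, so CRT works modulo lcm(m_i) when all pairwise compatibility conditions hold.
Pairwise compatibility: gcd(m_i, m_j) must divide a_i - a_j for every pair.
Merge one congruence at a time:
  Start: x ≡ 7 (mod 8).
  Combine with x ≡ 7 (mod 20): gcd(8, 20) = 4; 7 - 7 = 0, which IS divisible by 4, so compatible.
    Write x = 7 + 8·t and substitute into x ≡ 7 (mod 20): 8·t ≡ 7 − 7 = 0 (mod 20).
    Divide the congruence (and modulus) by g = 4: 2·t ≡ 0 (mod 5).
    The inverse of 2 mod 5 is 3 (since 2·3 = 6 = 1·5 + 1), so t ≡ 3·0 = 0 ≡ 0 (mod 5).
    Then x = 7 + 8·0 = 7, valid modulo lcm(8, 20) = 40: x ≡ 7 (mod 40).
  Combine with x ≡ 9 (mod 14): gcd(40, 14) = 2; 9 - 7 = 2, which IS divisible by 2, so compatible.
    Write x = 7 + 40·t and substitute into x ≡ 9 (mod 14): 40·t ≡ 9 − 7 = 2 (mod 14).
    Divide the congruence (and modulus) by g = 2: 20·t ≡ 1 (mod 7).
    Reduce coefficients mod 7: 6·t ≡ 1 (mod 7).
    The inverse of 6 mod 7 is 6 (since 6·6 = 36 = 5·7 + 1), so t ≡ 6·1 = 6 ≡ 6 (mod 7).
    Then x = 7 + 40·6 = 247, valid modulo lcm(40, 14) = 280: x ≡ 247 (mod 280).
Verify: 247 mod 8 = 7, 247 mod 20 = 7, 247 mod 14 = 9.

x ≡ 247 (mod 280).


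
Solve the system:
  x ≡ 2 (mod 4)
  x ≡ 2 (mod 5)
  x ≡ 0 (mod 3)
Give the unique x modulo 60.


Moduli 4, 5, 3 are pairwise coprime; by CRT there is a unique solution modulo M = 4 · 5 · 3 = 60.
Solve pairwise, accumulating the modulus:
  Start with x ≡ 2 (mod 4).
  Combine with x ≡ 2 (mod 5): since gcd(4, 5) = 1, we get a unique residue mod 20.
    Write x = 2 + 4·t and substitute into x ≡ 2 (mod 5): 4·t ≡ 2 − 2 = 0 (mod 5).
    The inverse of 4 mod 5 is 4 (since 4·4 = 16 = 3·5 + 1), so t ≡ 4·0 = 0 ≡ 0 (mod 5).
    Then x = 2 + 4·0 = 2, valid modulo lcm(4, 5) = 20: x ≡ 2 (mod 20).
  Combine with x ≡ 0 (mod 3): since gcd(20, 3) = 1, we get a unique residue mod 60.
    Write x = 2 + 20·t and substitute into x ≡ 0 (mod 3): 20·t ≡ 0 − 2 = -2 (mod 3).
    Reduce coefficients mod 3: 2·t ≡ 1 (mod 3).
    The inverse of 2 mod 3 is 2 (since 2·2 = 4 = 1·3 + 1), so t ≡ 2·1 = 2 ≡ 2 (mod 3).
    Then x = 2 + 20·2 = 42, valid modulo lcm(20, 3) = 60: x ≡ 42 (mod 60).
Verify: 42 mod 4 = 2 ✓, 42 mod 5 = 2 ✓, 42 mod 3 = 0 ✓.

x ≡ 42 (mod 60).


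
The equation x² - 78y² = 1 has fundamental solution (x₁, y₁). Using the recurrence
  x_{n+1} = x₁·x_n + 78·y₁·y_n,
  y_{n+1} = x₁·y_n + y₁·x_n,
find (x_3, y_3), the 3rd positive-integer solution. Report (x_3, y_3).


Step 1: Find the fundamental solution (x₁, y₁) of x² - 78y² = 1.
  Expand √78 as a continued fraction. a₀ = ⌊√78⌋ = 8; iterate m_{k+1} = d_k·a_k − m_k, d_{k+1} = (78 − m_{k+1}²)/d_k, a_{k+1} = ⌊(a₀ + m_{k+1})/d_{k+1}⌋ (starting m₀ = 0, d₀ = 1), with convergents p_k = a_k·p_{k-1} + p_{k-2}, q_k = a_k·q_{k-1} + q_{k-2} (p₋₁ = 1, q₋₁ = 0):
  k = 0: a₀ = 8; p₀/q₀ = 8/1; p₀² − 78·q₀² = 64 − 78 = -14.
  k = 1: m = 8, d = 14, a = ⌊(8 + 8)/14⌋ = 1; p/q = (1·8 + 1)/(1·1 + 0) = 9/1; p² − 78·q² = 81 − 78 = 3.
  k = 2: m = 6, d = 3, a = ⌊(8 + 6)/3⌋ = 4; p/q = (4·9 + 8)/(4·1 + 1) = 44/5; p² − 78·q² = 1936 − 1950 = -14.
  k = 3: m = 6, d = 14, a = ⌊(8 + 6)/14⌋ = 1; p/q = (1·44 + 9)/(1·5 + 1) = 53/6; p² − 78·q² = 2809 − 2808 = 1.
  The first convergent with p² − 78·q² = 1 gives the fundamental solution (x₁, y₁) = (53, 6).
Step 2: Apply the recurrence (x_{n+1}, y_{n+1}) = (x₁x_n + 78y₁y_n, x₁y_n + y₁x_n) repeatedly.
  From (x_1, y_1) = (53, 6): x_2 = 53·53 + 78·6·6 = 5617; y_2 = 53·6 + 6·53 = 636.
  From (x_2, y_2) = (5617, 636): x_3 = 53·5617 + 78·6·636 = 595349; y_3 = 53·636 + 6·5617 = 67410.
Step 3: Verify x_3² - 78·y_3² = 354440431801 - 354440431800 = 1 (should be 1). ✓

(x_1, y_1) = (53, 6); (x_3, y_3) = (595349, 67410).


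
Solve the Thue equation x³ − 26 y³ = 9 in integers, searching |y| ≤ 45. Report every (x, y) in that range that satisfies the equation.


The equation is x³ - 26y³ = 9. For fixed y, x³ = 26·y³ + 9, so a solution requires the RHS to be a perfect cube.
Strategy: iterate y from -45 to 45, compute RHS = 26·y³ + 9, and check whether it is a (positive or negative) perfect cube.
Check small values of y:
  y = 0: RHS = 9 is not a perfect cube.
  y = 1: RHS = 35 is not a perfect cube.
  y = -1: RHS = -17 is not a perfect cube.
  y = 2: RHS = 217 is not a perfect cube.
  y = -2: RHS = -199 is not a perfect cube.
  y = 3: RHS = 711 is not a perfect cube.
  y = -3: RHS = -693 is not a perfect cube.
Continuing the search up to |y| = 45 finds no solutions either.
No (x, y) in the scanned range satisfies the equation.

No integer solutions with |y| ≤ 45.


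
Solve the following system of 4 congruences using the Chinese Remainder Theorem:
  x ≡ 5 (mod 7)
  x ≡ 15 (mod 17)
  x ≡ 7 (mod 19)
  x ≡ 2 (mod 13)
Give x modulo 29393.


Product of moduli M = 7 · 17 · 19 · 13 = 29393.
Merge one congruence at a time:
  Start: x ≡ 5 (mod 7).
  Combine with x ≡ 15 (mod 17); new modulus lcm = 119.
    Write x = 5 + 7·t and substitute into x ≡ 15 (mod 17): 7·t ≡ 15 − 5 = 10 (mod 17).
    The inverse of 7 mod 17 is 5 (since 7·5 = 35 = 2·17 + 1), so t ≡ 5·10 = 50 ≡ 16 (mod 17).
    Then x = 5 + 7·16 = 117, valid modulo lcm(7, 17) = 119: x ≡ 117 (mod 119).
  Combine with x ≡ 7 (mod 19); new modulus lcm = 2261.
    Write x = 117 + 119·t and substitute into x ≡ 7 (mod 19): 119·t ≡ 7 − 117 = -110 (mod 19).
    Reduce coefficients mod 19: 5·t ≡ 4 (mod 19).
    The inverse of 5 mod 19 is 4 (since 5·4 = 20 = 1·19 + 1), so t ≡ 4·4 = 16 ≡ 16 (mod 19).
    Then x = 117 + 119·16 = 2021, valid modulo lcm(119, 19) = 2261: x ≡ 2021 (mod 2261).
  Combine with x ≡ 2 (mod 13); new modulus lcm = 29393.
    Write x = 2021 + 2261·t and substitute into x ≡ 2 (mod 13): 2261·t ≡ 2 − 2021 = -2019 (mod 13).
    Reduce coefficients mod 13: 12·t ≡ 9 (mod 13).
    The inverse of 12 mod 13 is 12 (since 12·12 = 144 = 11·13 + 1), so t ≡ 12·9 = 108 ≡ 4 (mod 13).
    Then x = 2021 + 2261·4 = 11065, valid modulo lcm(2261, 13) = 29393: x ≡ 11065 (mod 29393).
Verify against each original: 11065 mod 7 = 5, 11065 mod 17 = 15, 11065 mod 19 = 7, 11065 mod 13 = 2.

x ≡ 11065 (mod 29393).


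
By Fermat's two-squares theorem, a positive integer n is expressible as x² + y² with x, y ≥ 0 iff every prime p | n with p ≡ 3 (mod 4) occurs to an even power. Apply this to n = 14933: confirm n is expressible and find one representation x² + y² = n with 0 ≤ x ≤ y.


Step 1: Factor n = 14933 = 109 · 137.
Step 2: Check the mod-4 condition on each prime factor: 109 ≡ 1 (mod 4), exponent 1; 137 ≡ 1 (mod 4), exponent 1.
All primes ≡ 3 (mod 4) appear to even exponent (or don't appear), so by the two-squares theorem n IS expressible as a sum of two squares.
Step 3: Build a representation. Here n = 109 · 137 is a product of primes ≡ 1 (mod 4). Each prime p ≡ 1 (mod 4) is itself a sum of two squares; find a² by testing p − a² for a perfect square:
  109: 109 − 1² = 108, 109 − 2² = 105, 109 − 3² = 100 = 10² ⇒ 109 = 3² + 10².
  137: 137 − 1² = 136, 137 − 2² = 133, 137 − 3² = 128, 137 − 4² = 121 = 11² ⇒ 137 = 4² + 11².
  Combine using the Brahmagupta–Fibonacci identity (a² + b²)(c² + d²) = (ac − bd)² + (ad + bc)² = (ac + bd)² + (ad − bc)²:
  109 · 137 = 14933: from (3² + 10²)(4² + 11²), take (3·4 − 10·11, 3·11 + 10·4) = (12 − 110, 33 + 40) = (-98, 73); dropping signs (only squares matter) gives (98, 73); check 98² + 73² = 9604 + 5329 = 14933 ✓.
Step 4: Order so x ≤ y and verify: 73² + 98² = 5329 + 9604 = 14933 = n. ✓

n = 14933 = 73² + 98² (one valid representation with x ≤ y).


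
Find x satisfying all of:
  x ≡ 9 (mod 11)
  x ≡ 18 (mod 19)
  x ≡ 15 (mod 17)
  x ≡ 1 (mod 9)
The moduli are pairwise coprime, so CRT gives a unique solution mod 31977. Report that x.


Product of moduli M = 11 · 19 · 17 · 9 = 31977.
Merge one congruence at a time:
  Start: x ≡ 9 (mod 11).
  Combine with x ≡ 18 (mod 19); new modulus lcm = 209.
    Write x = 9 + 11·t and substitute into x ≡ 18 (mod 19): 11·t ≡ 18 − 9 = 9 (mod 19).
    The inverse of 11 mod 19 is 7 (since 11·7 = 77 = 4·19 + 1), so t ≡ 7·9 = 63 ≡ 6 (mod 19).
    Then x = 9 + 11·6 = 75, valid modulo lcm(11, 19) = 209: x ≡ 75 (mod 209).
  Combine with x ≡ 15 (mod 17); new modulus lcm = 3553.
    Write x = 75 + 209·t and substitute into x ≡ 15 (mod 17): 209·t ≡ 15 − 75 = -60 (mod 17).
    Reduce coefficients mod 17: 5·t ≡ 8 (mod 17).
    The inverse of 5 mod 17 is 7 (since 5·7 = 35 = 2·17 + 1), so t ≡ 7·8 = 56 ≡ 5 (mod 17).
    Then x = 75 + 209·5 = 1120, valid modulo lcm(209, 17) = 3553: x ≡ 1120 (mod 3553).
  Combine with x ≡ 1 (mod 9); new modulus lcm = 31977.
    Write x = 1120 + 3553·t and substitute into x ≡ 1 (mod 9): 3553·t ≡ 1 − 1120 = -1119 (mod 9).
    Reduce coefficients mod 9: 7·t ≡ 6 (mod 9).
    The inverse of 7 mod 9 is 4 (since 7·4 = 28 = 3·9 + 1), so t ≡ 4·6 = 24 ≡ 6 (mod 9).
    Then x = 1120 + 3553·6 = 22438, valid modulo lcm(3553, 9) = 31977: x ≡ 22438 (mod 31977).
Verify against each original: 22438 mod 11 = 9, 22438 mod 19 = 18, 22438 mod 17 = 15, 22438 mod 9 = 1.

x ≡ 22438 (mod 31977).


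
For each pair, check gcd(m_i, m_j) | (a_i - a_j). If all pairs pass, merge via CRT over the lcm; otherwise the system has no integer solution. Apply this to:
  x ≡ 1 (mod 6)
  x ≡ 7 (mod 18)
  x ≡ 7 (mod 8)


Moduli 6, 18, 8 are not pairwise coprime, so CRT works modulo lcm(m_i) when all pairwise compatibility conditions hold.
Pairwise compatibility: gcd(m_i, m_j) must divide a_i - a_j for every pair.
Merge one congruence at a time:
  Start: x ≡ 1 (mod 6).
  Combine with x ≡ 7 (mod 18): gcd(6, 18) = 6; 7 - 1 = 6, which IS divisible by 6, so compatible.
    Write x = 1 + 6·t and substitute into x ≡ 7 (mod 18): 6·t ≡ 7 − 1 = 6 (mod 18).
    Divide the congruence (and modulus) by g = 6: 1·t ≡ 1 (mod 3).
    So t ≡ 1 (mod 3).
    Then x = 1 + 6·1 = 7, valid modulo lcm(6, 18) = 18: x ≡ 7 (mod 18).
  Combine with x ≡ 7 (mod 8): gcd(18, 8) = 2; 7 - 7 = 0, which IS divisible by 2, so compatible.
    Write x = 7 + 18·t and substitute into x ≡ 7 (mod 8): 18·t ≡ 7 − 7 = 0 (mod 8).
    Divide the congruence (and modulus) by g = 2: 9·t ≡ 0 (mod 4).
    Reduce coefficients mod 4: 1·t ≡ 0 (mod 4).
    So t ≡ 0 (mod 4).
    Then x = 7 + 18·0 = 7, valid modulo lcm(18, 8) = 72: x ≡ 7 (mod 72).
Verify: 7 mod 6 = 1, 7 mod 18 = 7, 7 mod 8 = 7.

x ≡ 7 (mod 72).


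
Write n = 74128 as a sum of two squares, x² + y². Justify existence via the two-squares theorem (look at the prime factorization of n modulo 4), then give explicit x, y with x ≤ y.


Step 1: Factor n = 74128 = 2^4 · 41 · 113.
Step 2: Check the mod-4 condition on each prime factor: 2 = 2 (special); 41 ≡ 1 (mod 4), exponent 1; 113 ≡ 1 (mod 4), exponent 1.
All primes ≡ 3 (mod 4) appear to even exponent (or don't appear), so by the two-squares theorem n IS expressible as a sum of two squares.
Step 3: Build a representation. Group n = k² · m with k = 4 and m = 41 · 113 = 4633 (a product of primes ≡ 1 (mod 4)); a representation of m scales to one of n via (k·x)² + (k·y)² = k²(x² + y²). Each prime p ≡ 1 (mod 4) is itself a sum of two squares; find a² by testing p − a² for a perfect square:
  41: 41 − 1² = 40, 41 − 2² = 37, 41 − 3² = 32, 41 − 4² = 25 = 5² ⇒ 41 = 4² + 5².
  113: 113 − 1² = 112, 113 − 2² = 109, 113 − 3² = 104, 113 − 4² = 97, 113 − 5² = 88, 113 − 6² = 77, 113 − 7² = 64 = 8² ⇒ 113 = 7² + 8².
  Combine using the Brahmagupta–Fibonacci identity (a² + b²)(c² + d²) = (ac − bd)² + (ad + bc)² = (ac + bd)² + (ad − bc)²:
  41 · 113 = 4633: from (4² + 5²)(7² + 8²), take (4·7 − 5·8, 4·8 + 5·7) = (28 − 40, 32 + 35) = (-12, 67); dropping signs (only squares matter) gives (12, 67); check 12² + 67² = 144 + 4489 = 4633 ✓.
  Scale by k = 4: (4·12, 4·67) = (48, 268).
Step 4: Order so x ≤ y and verify: 48² + 268² = 2304 + 71824 = 74128 = n. ✓

n = 74128 = 48² + 268² (one valid representation with x ≤ y).


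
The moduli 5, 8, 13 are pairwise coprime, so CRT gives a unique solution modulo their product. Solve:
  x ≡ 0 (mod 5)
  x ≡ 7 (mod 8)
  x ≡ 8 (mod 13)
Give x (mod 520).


Moduli 5, 8, 13 are pairwise coprime; by CRT there is a unique solution modulo M = 5 · 8 · 13 = 520.
Solve pairwise, accumulating the modulus:
  Start with x ≡ 0 (mod 5).
  Combine with x ≡ 7 (mod 8): since gcd(5, 8) = 1, we get a unique residue mod 40.
    Write x = 0 + 5·t and substitute into x ≡ 7 (mod 8): 5·t ≡ 7 − 0 = 7 (mod 8).
    The inverse of 5 mod 8 is 5 (since 5·5 = 25 = 3·8 + 1), so t ≡ 5·7 = 35 ≡ 3 (mod 8).
    Then x = 0 + 5·3 = 15, valid modulo lcm(5, 8) = 40: x ≡ 15 (mod 40).
  Combine with x ≡ 8 (mod 13): since gcd(40, 13) = 1, we get a unique residue mod 520.
    Write x = 15 + 40·t and substitute into x ≡ 8 (mod 13): 40·t ≡ 8 − 15 = -7 (mod 13).
    Reduce coefficients mod 13: 1·t ≡ 6 (mod 13).
    So t ≡ 6 (mod 13).
    Then x = 15 + 40·6 = 255, valid modulo lcm(40, 13) = 520: x ≡ 255 (mod 520).
Verify: 255 mod 5 = 0 ✓, 255 mod 8 = 7 ✓, 255 mod 13 = 8 ✓.

x ≡ 255 (mod 520).


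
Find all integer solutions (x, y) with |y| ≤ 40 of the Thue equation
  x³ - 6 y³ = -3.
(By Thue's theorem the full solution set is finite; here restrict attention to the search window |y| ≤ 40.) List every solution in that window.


The equation is x³ - 6y³ = -3. For fixed y, x³ = 6·y³ − 3, so a solution requires the RHS to be a perfect cube.
Strategy: iterate y from -40 to 40, compute RHS = 6·y³ − 3, and check whether it is a (positive or negative) perfect cube.
Check small values of y:
  y = 0: RHS = -3 is not a perfect cube.
  y = 1: RHS = 3 is not a perfect cube.
  y = -1: RHS = -9 is not a perfect cube.
  y = 2: RHS = 45 is not a perfect cube.
  y = -2: RHS = -51 is not a perfect cube.
  y = 3: RHS = 159 is not a perfect cube.
  y = -3: RHS = -165 is not a perfect cube.
Continuing the search up to |y| = 40 finds no solutions either.
No (x, y) in the scanned range satisfies the equation.

No integer solutions with |y| ≤ 40.


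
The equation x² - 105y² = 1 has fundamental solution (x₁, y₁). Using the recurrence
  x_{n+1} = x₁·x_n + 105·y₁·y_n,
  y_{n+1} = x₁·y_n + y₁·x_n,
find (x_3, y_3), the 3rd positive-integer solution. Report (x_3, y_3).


Step 1: Find the fundamental solution (x₁, y₁) of x² - 105y² = 1.
  Expand √105 as a continued fraction. a₀ = ⌊√105⌋ = 10; iterate m_{k+1} = d_k·a_k − m_k, d_{k+1} = (105 − m_{k+1}²)/d_k, a_{k+1} = ⌊(a₀ + m_{k+1})/d_{k+1}⌋ (starting m₀ = 0, d₀ = 1), with convergents p_k = a_k·p_{k-1} + p_{k-2}, q_k = a_k·q_{k-1} + q_{k-2} (p₋₁ = 1, q₋₁ = 0):
  k = 0: a₀ = 10; p₀/q₀ = 10/1; p₀² − 105·q₀² = 100 − 105 = -5.
  k = 1: m = 10, d = 5, a = ⌊(10 + 10)/5⌋ = 4; p/q = (4·10 + 1)/(4·1 + 0) = 41/4; p² − 105·q² = 1681 − 1680 = 1.
  The first convergent with p² − 105·q² = 1 gives the fundamental solution (x₁, y₁) = (41, 4).
Step 2: Apply the recurrence (x_{n+1}, y_{n+1}) = (x₁x_n + 105y₁y_n, x₁y_n + y₁x_n) repeatedly.
  From (x_1, y_1) = (41, 4): x_2 = 41·41 + 105·4·4 = 3361; y_2 = 41·4 + 4·41 = 328.
  From (x_2, y_2) = (3361, 328): x_3 = 41·3361 + 105·4·328 = 275561; y_3 = 41·328 + 4·3361 = 26892.
Step 3: Verify x_3² - 105·y_3² = 75933864721 - 75933864720 = 1 (should be 1). ✓

(x_1, y_1) = (41, 4); (x_3, y_3) = (275561, 26892).


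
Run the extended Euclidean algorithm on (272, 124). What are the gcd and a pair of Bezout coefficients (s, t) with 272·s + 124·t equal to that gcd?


Euclidean algorithm on (272, 124) — divide until remainder is 0:
  272 = 2 · 124 + 24
  124 = 5 · 24 + 4
  24 = 6 · 4 + 0
gcd(272, 124) = 4.
Track Bezout coefficients alongside the remainders: start with r₀ = 272 = a·1 + b·0 (s = 1, t = 0) and r₁ = 124 = a·0 + b·1 (s = 0, t = 1); each new remainder r_{k+1} = r_{k-1} − q_k·r_k inherits s_{k+1} = s_{k-1} − q_k·s_k, t_{k+1} = t_{k-1} − q_k·t_k, so r_k = a·s_k + b·t_k at every step:
  q = 2: r = 24, s = 1 − 2·0 = 1, t = 0 − 2·1 = -2  (check: 272·1 + 124·(-2) = 24)
  q = 5: r = 4, s = 0 − 5·1 = -5, t = 1 − 5·(-2) = 11  (check: 272·(-5) + 124·11 = 4)
The row with r = 4 (the gcd) gives the Bezout coefficients s = -5, t = 11.
Result: 272 · (-5) + 124 · (11) = 4.

gcd(272, 124) = 4; s = -5, t = 11 (check: 272·(-5) + 124·11 = 4).


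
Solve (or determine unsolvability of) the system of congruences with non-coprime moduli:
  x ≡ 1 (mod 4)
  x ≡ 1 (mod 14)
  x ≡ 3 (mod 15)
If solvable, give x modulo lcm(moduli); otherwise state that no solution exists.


Moduli 4, 14, 15 are not pairwise coprime, so CRT works modulo lcm(m_i) when all pairwise compatibility conditions hold.
Pairwise compatibility: gcd(m_i, m_j) must divide a_i - a_j for every pair.
Merge one congruence at a time:
  Start: x ≡ 1 (mod 4).
  Combine with x ≡ 1 (mod 14): gcd(4, 14) = 2; 1 - 1 = 0, which IS divisible by 2, so compatible.
    Write x = 1 + 4·t and substitute into x ≡ 1 (mod 14): 4·t ≡ 1 − 1 = 0 (mod 14).
    Divide the congruence (and modulus) by g = 2: 2·t ≡ 0 (mod 7).
    The inverse of 2 mod 7 is 4 (since 2·4 = 8 = 1·7 + 1), so t ≡ 4·0 = 0 ≡ 0 (mod 7).
    Then x = 1 + 4·0 = 1, valid modulo lcm(4, 14) = 28: x ≡ 1 (mod 28).
  Combine with x ≡ 3 (mod 15): gcd(28, 15) = 1; 3 - 1 = 2, which IS divisible by 1, so compatible.
    Write x = 1 + 28·t and substitute into x ≡ 3 (mod 15): 28·t ≡ 3 − 1 = 2 (mod 15).
    Reduce coefficients mod 15: 13·t ≡ 2 (mod 15).
    The inverse of 13 mod 15 is 7 (since 13·7 = 91 = 6·15 + 1), so t ≡ 7·2 = 14 ≡ 14 (mod 15).
    Then x = 1 + 28·14 = 393, valid modulo lcm(28, 15) = 420: x ≡ 393 (mod 420).
Verify: 393 mod 4 = 1, 393 mod 14 = 1, 393 mod 15 = 3.

x ≡ 393 (mod 420).


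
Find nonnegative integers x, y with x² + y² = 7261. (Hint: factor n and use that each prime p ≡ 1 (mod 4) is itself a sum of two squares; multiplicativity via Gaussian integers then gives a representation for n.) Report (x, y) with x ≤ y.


Step 1: Factor n = 7261 = 53 · 137.
Step 2: Check the mod-4 condition on each prime factor: 53 ≡ 1 (mod 4), exponent 1; 137 ≡ 1 (mod 4), exponent 1.
All primes ≡ 3 (mod 4) appear to even exponent (or don't appear), so by the two-squares theorem n IS expressible as a sum of two squares.
Step 3: Build a representation. Here n = 53 · 137 is a product of primes ≡ 1 (mod 4). Each prime p ≡ 1 (mod 4) is itself a sum of two squares; find a² by testing p − a² for a perfect square:
  53: 53 − 1² = 52, 53 − 2² = 49 = 7² ⇒ 53 = 2² + 7².
  137: 137 − 1² = 136, 137 − 2² = 133, 137 − 3² = 128, 137 − 4² = 121 = 11² ⇒ 137 = 4² + 11².
  Combine using the Brahmagupta–Fibonacci identity (a² + b²)(c² + d²) = (ac − bd)² + (ad + bc)² = (ac + bd)² + (ad − bc)²:
  53 · 137 = 7261: from (2² + 7²)(4² + 11²), take (2·4 − 7·11, 2·11 + 7·4) = (8 − 77, 22 + 28) = (-69, 50); dropping signs (only squares matter) gives (69, 50); check 69² + 50² = 4761 + 2500 = 7261 ✓.
Step 4: Order so x ≤ y and verify: 50² + 69² = 2500 + 4761 = 7261 = n. ✓

n = 7261 = 50² + 69² (one valid representation with x ≤ y).


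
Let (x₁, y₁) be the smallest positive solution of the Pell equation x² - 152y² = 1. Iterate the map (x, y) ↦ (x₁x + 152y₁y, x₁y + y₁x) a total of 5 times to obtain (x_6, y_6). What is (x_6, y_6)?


Step 1: Find the fundamental solution (x₁, y₁) of x² - 152y² = 1.
  Expand √152 as a continued fraction. a₀ = ⌊√152⌋ = 12; iterate m_{k+1} = d_k·a_k − m_k, d_{k+1} = (152 − m_{k+1}²)/d_k, a_{k+1} = ⌊(a₀ + m_{k+1})/d_{k+1}⌋ (starting m₀ = 0, d₀ = 1), with convergents p_k = a_k·p_{k-1} + p_{k-2}, q_k = a_k·q_{k-1} + q_{k-2} (p₋₁ = 1, q₋₁ = 0):
  k = 0: a₀ = 12; p₀/q₀ = 12/1; p₀² − 152·q₀² = 144 − 152 = -8.
  k = 1: m = 12, d = 8, a = ⌊(12 + 12)/8⌋ = 3; p/q = (3·12 + 1)/(3·1 + 0) = 37/3; p² − 152·q² = 1369 − 1368 = 1.
  The first convergent with p² − 152·q² = 1 gives the fundamental solution (x₁, y₁) = (37, 3).
Step 2: Apply the recurrence (x_{n+1}, y_{n+1}) = (x₁x_n + 152y₁y_n, x₁y_n + y₁x_n) repeatedly.
  From (x_1, y_1) = (37, 3): x_2 = 37·37 + 152·3·3 = 2737; y_2 = 37·3 + 3·37 = 222.
  From (x_2, y_2) = (2737, 222): x_3 = 37·2737 + 152·3·222 = 202501; y_3 = 37·222 + 3·2737 = 16425.
  From (x_3, y_3) = (202501, 16425): x_4 = 37·202501 + 152·3·16425 = 14982337; y_4 = 37·16425 + 3·202501 = 1215228.
  From (x_4, y_4) = (14982337, 1215228): x_5 = 37·14982337 + 152·3·1215228 = 1108490437; y_5 = 37·1215228 + 3·14982337 = 89910447.
  From (x_5, y_5) = (1108490437, 89910447): x_6 = 37·1108490437 + 152·3·89910447 = 82013310001; y_6 = 37·89910447 + 3·1108490437 = 6652157850.
Step 3: Verify x_6² - 152·y_6² = 6726183017320126620001 - 6726183017320126620000 = 1 (should be 1). ✓

(x_1, y_1) = (37, 3); (x_6, y_6) = (82013310001, 6652157850).


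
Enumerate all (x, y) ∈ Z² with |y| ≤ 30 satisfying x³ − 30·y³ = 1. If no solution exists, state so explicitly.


The equation is x³ - 30y³ = 1. For fixed y, x³ = 30·y³ + 1, so a solution requires the RHS to be a perfect cube.
Strategy: iterate y from -30 to 30, compute RHS = 30·y³ + 1, and check whether it is a (positive or negative) perfect cube.
Check small values of y:
  y = 0: RHS = 1 = (1)³ ⇒ x = 1 works.
  y = 1: RHS = 31 is not a perfect cube.
  y = -1: RHS = -29 is not a perfect cube.
  y = 2: RHS = 241 is not a perfect cube.
  y = -2: RHS = -239 is not a perfect cube.
  y = 3: RHS = 811 is not a perfect cube.
  y = -3: RHS = -809 is not a perfect cube.
Continuing the search up to |y| = 30 finds no further solutions beyond those listed.
Collected solutions: (1, 0).

Solutions (with |y| ≤ 30): (1, 0).


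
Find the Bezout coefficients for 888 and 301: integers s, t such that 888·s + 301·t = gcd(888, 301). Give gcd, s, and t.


Euclidean algorithm on (888, 301) — divide until remainder is 0:
  888 = 2 · 301 + 286
  301 = 1 · 286 + 15
  286 = 19 · 15 + 1
  15 = 15 · 1 + 0
gcd(888, 301) = 1.
Track Bezout coefficients alongside the remainders: start with r₀ = 888 = a·1 + b·0 (s = 1, t = 0) and r₁ = 301 = a·0 + b·1 (s = 0, t = 1); each new remainder r_{k+1} = r_{k-1} − q_k·r_k inherits s_{k+1} = s_{k-1} − q_k·s_k, t_{k+1} = t_{k-1} − q_k·t_k, so r_k = a·s_k + b·t_k at every step:
  q = 2: r = 286, s = 1 − 2·0 = 1, t = 0 − 2·1 = -2  (check: 888·1 + 301·(-2) = 286)
  q = 1: r = 15, s = 0 − 1·1 = -1, t = 1 − 1·(-2) = 3  (check: 888·(-1) + 301·3 = 15)
  q = 19: r = 1, s = 1 − 19·(-1) = 20, t = -2 − 19·3 = -59  (check: 888·20 + 301·(-59) = 1)
The row with r = 1 (the gcd) gives the Bezout coefficients s = 20, t = -59.
Result: 888 · (20) + 301 · (-59) = 1.

gcd(888, 301) = 1; s = 20, t = -59 (check: 888·20 + 301·(-59) = 1).


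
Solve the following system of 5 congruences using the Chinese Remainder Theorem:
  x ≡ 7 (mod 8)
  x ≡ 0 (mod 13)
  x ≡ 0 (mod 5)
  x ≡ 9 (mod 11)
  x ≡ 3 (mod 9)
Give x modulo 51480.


Product of moduli M = 8 · 13 · 5 · 11 · 9 = 51480.
Merge one congruence at a time:
  Start: x ≡ 7 (mod 8).
  Combine with x ≡ 0 (mod 13); new modulus lcm = 104.
    Write x = 7 + 8·t and substitute into x ≡ 0 (mod 13): 8·t ≡ 0 − 7 = -7 (mod 13).
    Reduce coefficients mod 13: 8·t ≡ 6 (mod 13).
    The inverse of 8 mod 13 is 5 (since 8·5 = 40 = 3·13 + 1), so t ≡ 5·6 = 30 ≡ 4 (mod 13).
    Then x = 7 + 8·4 = 39, valid modulo lcm(8, 13) = 104: x ≡ 39 (mod 104).
  Combine with x ≡ 0 (mod 5); new modulus lcm = 520.
    Write x = 39 + 104·t and substitute into x ≡ 0 (mod 5): 104·t ≡ 0 − 39 = -39 (mod 5).
    Reduce coefficients mod 5: 4·t ≡ 1 (mod 5).
    The inverse of 4 mod 5 is 4 (since 4·4 = 16 = 3·5 + 1), so t ≡ 4·1 = 4 ≡ 4 (mod 5).
    Then x = 39 + 104·4 = 455, valid modulo lcm(104, 5) = 520: x ≡ 455 (mod 520).
  Combine with x ≡ 9 (mod 11); new modulus lcm = 5720.
    Write x = 455 + 520·t and substitute into x ≡ 9 (mod 11): 520·t ≡ 9 − 455 = -446 (mod 11).
    Reduce coefficients mod 11: 3·t ≡ 5 (mod 11).
    The inverse of 3 mod 11 is 4 (since 3·4 = 12 = 1·11 + 1), so t ≡ 4·5 = 20 ≡ 9 (mod 11).
    Then x = 455 + 520·9 = 5135, valid modulo lcm(520, 11) = 5720: x ≡ 5135 (mod 5720).
  Combine with x ≡ 3 (mod 9); new modulus lcm = 51480.
    Write x = 5135 + 5720·t and substitute into x ≡ 3 (mod 9): 5720·t ≡ 3 − 5135 = -5132 (mod 9).
    Reduce coefficients mod 9: 5·t ≡ 7 (mod 9).
    The inverse of 5 mod 9 is 2 (since 5·2 = 10 = 1·9 + 1), so t ≡ 2·7 = 14 ≡ 5 (mod 9).
    Then x = 5135 + 5720·5 = 33735, valid modulo lcm(5720, 9) = 51480: x ≡ 33735 (mod 51480).
Verify against each original: 33735 mod 8 = 7, 33735 mod 13 = 0, 33735 mod 5 = 0, 33735 mod 11 = 9, 33735 mod 9 = 3.

x ≡ 33735 (mod 51480).


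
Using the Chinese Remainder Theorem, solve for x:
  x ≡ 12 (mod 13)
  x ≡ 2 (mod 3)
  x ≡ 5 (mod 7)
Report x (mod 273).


Moduli 13, 3, 7 are pairwise coprime; by CRT there is a unique solution modulo M = 13 · 3 · 7 = 273.
Solve pairwise, accumulating the modulus:
  Start with x ≡ 12 (mod 13).
  Combine with x ≡ 2 (mod 3): since gcd(13, 3) = 1, we get a unique residue mod 39.
    Write x = 12 + 13·t and substitute into x ≡ 2 (mod 3): 13·t ≡ 2 − 12 = -10 (mod 3).
    Reduce coefficients mod 3: 1·t ≡ 2 (mod 3).
    So t ≡ 2 (mod 3).
    Then x = 12 + 13·2 = 38, valid modulo lcm(13, 3) = 39: x ≡ 38 (mod 39).
  Combine with x ≡ 5 (mod 7): since gcd(39, 7) = 1, we get a unique residue mod 273.
    Write x = 38 + 39·t and substitute into x ≡ 5 (mod 7): 39·t ≡ 5 − 38 = -33 (mod 7).
    Reduce coefficients mod 7: 4·t ≡ 2 (mod 7).
    The inverse of 4 mod 7 is 2 (since 4·2 = 8 = 1·7 + 1), so t ≡ 2·2 = 4 ≡ 4 (mod 7).
    Then x = 38 + 39·4 = 194, valid modulo lcm(39, 7) = 273: x ≡ 194 (mod 273).
Verify: 194 mod 13 = 12 ✓, 194 mod 3 = 2 ✓, 194 mod 7 = 5 ✓.

x ≡ 194 (mod 273).


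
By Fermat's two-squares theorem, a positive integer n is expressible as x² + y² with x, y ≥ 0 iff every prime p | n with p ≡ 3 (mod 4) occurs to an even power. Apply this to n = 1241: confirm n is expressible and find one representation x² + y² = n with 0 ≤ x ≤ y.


Step 1: Factor n = 1241 = 17 · 73.
Step 2: Check the mod-4 condition on each prime factor: 17 ≡ 1 (mod 4), exponent 1; 73 ≡ 1 (mod 4), exponent 1.
All primes ≡ 3 (mod 4) appear to even exponent (or don't appear), so by the two-squares theorem n IS expressible as a sum of two squares.
Step 3: Build a representation. Here n = 17 · 73 is a product of primes ≡ 1 (mod 4). Each prime p ≡ 1 (mod 4) is itself a sum of two squares; find a² by testing p − a² for a perfect square:
  17: 17 − 1² = 16 = 4² ⇒ 17 = 1² + 4².
  73: 73 − 1² = 72, 73 − 2² = 69, 73 − 3² = 64 = 8² ⇒ 73 = 3² + 8².
  Combine using the Brahmagupta–Fibonacci identity (a² + b²)(c² + d²) = (ac − bd)² + (ad + bc)² = (ac + bd)² + (ad − bc)²:
  17 · 73 = 1241: from (1² + 4²)(3² + 8²), take (1·3 − 4·8, 1·8 + 4·3) = (3 − 32, 8 + 12) = (-29, 20); dropping signs (only squares matter) gives (29, 20); check 29² + 20² = 841 + 400 = 1241 ✓.
Step 4: Order so x ≤ y and verify: 20² + 29² = 400 + 841 = 1241 = n. ✓

n = 1241 = 20² + 29² (one valid representation with x ≤ y).


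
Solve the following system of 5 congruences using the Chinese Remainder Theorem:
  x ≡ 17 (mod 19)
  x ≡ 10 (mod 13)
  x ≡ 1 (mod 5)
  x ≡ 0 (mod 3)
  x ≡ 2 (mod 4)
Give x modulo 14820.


Product of moduli M = 19 · 13 · 5 · 3 · 4 = 14820.
Merge one congruence at a time:
  Start: x ≡ 17 (mod 19).
  Combine with x ≡ 10 (mod 13); new modulus lcm = 247.
    Write x = 17 + 19·t and substitute into x ≡ 10 (mod 13): 19·t ≡ 10 − 17 = -7 (mod 13).
    Reduce coefficients mod 13: 6·t ≡ 6 (mod 13).
    The inverse of 6 mod 13 is 11 (since 6·11 = 66 = 5·13 + 1), so t ≡ 11·6 = 66 ≡ 1 (mod 13).
    Then x = 17 + 19·1 = 36, valid modulo lcm(19, 13) = 247: x ≡ 36 (mod 247).
  Combine with x ≡ 1 (mod 5); new modulus lcm = 1235.
    Write x = 36 + 247·t and substitute into x ≡ 1 (mod 5): 247·t ≡ 1 − 36 = -35 (mod 5).
    Reduce coefficients mod 5: 2·t ≡ 0 (mod 5).
    The inverse of 2 mod 5 is 3 (since 2·3 = 6 = 1·5 + 1), so t ≡ 3·0 = 0 ≡ 0 (mod 5).
    Then x = 36 + 247·0 = 36, valid modulo lcm(247, 5) = 1235: x ≡ 36 (mod 1235).
  Combine with x ≡ 0 (mod 3); new modulus lcm = 3705.
    Write x = 36 + 1235·t and substitute into x ≡ 0 (mod 3): 1235·t ≡ 0 − 36 = -36 (mod 3).
    Reduce coefficients mod 3: 2·t ≡ 0 (mod 3).
    The inverse of 2 mod 3 is 2 (since 2·2 = 4 = 1·3 + 1), so t ≡ 2·0 = 0 ≡ 0 (mod 3).
    Then x = 36 + 1235·0 = 36, valid modulo lcm(1235, 3) = 3705: x ≡ 36 (mod 3705).
  Combine with x ≡ 2 (mod 4); new modulus lcm = 14820.
    Write x = 36 + 3705·t and substitute into x ≡ 2 (mod 4): 3705·t ≡ 2 − 36 = -34 (mod 4).
    Reduce coefficients mod 4: 1·t ≡ 2 (mod 4).
    So t ≡ 2 (mod 4).
    Then x = 36 + 3705·2 = 7446, valid modulo lcm(3705, 4) = 14820: x ≡ 7446 (mod 14820).
Verify against each original: 7446 mod 19 = 17, 7446 mod 13 = 10, 7446 mod 5 = 1, 7446 mod 3 = 0, 7446 mod 4 = 2.

x ≡ 7446 (mod 14820).


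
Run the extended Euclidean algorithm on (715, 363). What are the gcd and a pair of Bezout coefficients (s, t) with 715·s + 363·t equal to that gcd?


Euclidean algorithm on (715, 363) — divide until remainder is 0:
  715 = 1 · 363 + 352
  363 = 1 · 352 + 11
  352 = 32 · 11 + 0
gcd(715, 363) = 11.
Track Bezout coefficients alongside the remainders: start with r₀ = 715 = a·1 + b·0 (s = 1, t = 0) and r₁ = 363 = a·0 + b·1 (s = 0, t = 1); each new remainder r_{k+1} = r_{k-1} − q_k·r_k inherits s_{k+1} = s_{k-1} − q_k·s_k, t_{k+1} = t_{k-1} − q_k·t_k, so r_k = a·s_k + b·t_k at every step:
  q = 1: r = 352, s = 1 − 1·0 = 1, t = 0 − 1·1 = -1  (check: 715·1 + 363·(-1) = 352)
  q = 1: r = 11, s = 0 − 1·1 = -1, t = 1 − 1·(-1) = 2  (check: 715·(-1) + 363·2 = 11)
The row with r = 11 (the gcd) gives the Bezout coefficients s = -1, t = 2.
Result: 715 · (-1) + 363 · (2) = 11.

gcd(715, 363) = 11; s = -1, t = 2 (check: 715·(-1) + 363·2 = 11).


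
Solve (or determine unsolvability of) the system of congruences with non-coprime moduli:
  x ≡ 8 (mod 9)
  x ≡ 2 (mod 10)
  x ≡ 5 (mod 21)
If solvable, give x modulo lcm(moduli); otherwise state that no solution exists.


Moduli 9, 10, 21 are not pairwise coprime, so CRT works modulo lcm(m_i) when all pairwise compatibility conditions hold.
Pairwise compatibility: gcd(m_i, m_j) must divide a_i - a_j for every pair.
Merge one congruence at a time:
  Start: x ≡ 8 (mod 9).
  Combine with x ≡ 2 (mod 10): gcd(9, 10) = 1; 2 - 8 = -6, which IS divisible by 1, so compatible.
    Write x = 8 + 9·t and substitute into x ≡ 2 (mod 10): 9·t ≡ 2 − 8 = -6 (mod 10).
    Reduce coefficients mod 10: 9·t ≡ 4 (mod 10).
    The inverse of 9 mod 10 is 9 (since 9·9 = 81 = 8·10 + 1), so t ≡ 9·4 = 36 ≡ 6 (mod 10).
    Then x = 8 + 9·6 = 62, valid modulo lcm(9, 10) = 90: x ≡ 62 (mod 90).
  Combine with x ≡ 5 (mod 21): gcd(90, 21) = 3; 5 - 62 = -57, which IS divisible by 3, so compatible.
    Write x = 62 + 90·t and substitute into x ≡ 5 (mod 21): 90·t ≡ 5 − 62 = -57 (mod 21).
    Divide the congruence (and modulus) by g = 3: 30·t ≡ -19 (mod 7).
    Reduce coefficients mod 7: 2·t ≡ 2 (mod 7).
    The inverse of 2 mod 7 is 4 (since 2·4 = 8 = 1·7 + 1), so t ≡ 4·2 = 8 ≡ 1 (mod 7).
    Then x = 62 + 90·1 = 152, valid modulo lcm(90, 21) = 630: x ≡ 152 (mod 630).
Verify: 152 mod 9 = 8, 152 mod 10 = 2, 152 mod 21 = 5.

x ≡ 152 (mod 630).


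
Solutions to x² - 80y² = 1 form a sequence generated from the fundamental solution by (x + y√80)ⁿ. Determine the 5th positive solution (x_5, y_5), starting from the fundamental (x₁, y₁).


Step 1: Find the fundamental solution (x₁, y₁) of x² - 80y² = 1.
  Expand √80 as a continued fraction. a₀ = ⌊√80⌋ = 8; iterate m_{k+1} = d_k·a_k − m_k, d_{k+1} = (80 − m_{k+1}²)/d_k, a_{k+1} = ⌊(a₀ + m_{k+1})/d_{k+1}⌋ (starting m₀ = 0, d₀ = 1), with convergents p_k = a_k·p_{k-1} + p_{k-2}, q_k = a_k·q_{k-1} + q_{k-2} (p₋₁ = 1, q₋₁ = 0):
  k = 0: a₀ = 8; p₀/q₀ = 8/1; p₀² − 80·q₀² = 64 − 80 = -16.
  k = 1: m = 8, d = 16, a = ⌊(8 + 8)/16⌋ = 1; p/q = (1·8 + 1)/(1·1 + 0) = 9/1; p² − 80·q² = 81 − 80 = 1.
  The first convergent with p² − 80·q² = 1 gives the fundamental solution (x₁, y₁) = (9, 1).
Step 2: Apply the recurrence (x_{n+1}, y_{n+1}) = (x₁x_n + 80y₁y_n, x₁y_n + y₁x_n) repeatedly.
  From (x_1, y_1) = (9, 1): x_2 = 9·9 + 80·1·1 = 161; y_2 = 9·1 + 1·9 = 18.
  From (x_2, y_2) = (161, 18): x_3 = 9·161 + 80·1·18 = 2889; y_3 = 9·18 + 1·161 = 323.
  From (x_3, y_3) = (2889, 323): x_4 = 9·2889 + 80·1·323 = 51841; y_4 = 9·323 + 1·2889 = 5796.
  From (x_4, y_4) = (51841, 5796): x_5 = 9·51841 + 80·1·5796 = 930249; y_5 = 9·5796 + 1·51841 = 104005.
Step 3: Verify x_5² - 80·y_5² = 865363202001 - 865363202000 = 1 (should be 1). ✓

(x_1, y_1) = (9, 1); (x_5, y_5) = (930249, 104005).


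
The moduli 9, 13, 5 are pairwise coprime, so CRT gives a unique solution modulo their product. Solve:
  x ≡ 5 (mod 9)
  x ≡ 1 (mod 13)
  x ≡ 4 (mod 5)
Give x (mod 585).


Moduli 9, 13, 5 are pairwise coprime; by CRT there is a unique solution modulo M = 9 · 13 · 5 = 585.
Solve pairwise, accumulating the modulus:
  Start with x ≡ 5 (mod 9).
  Combine with x ≡ 1 (mod 13): since gcd(9, 13) = 1, we get a unique residue mod 117.
    Write x = 5 + 9·t and substitute into x ≡ 1 (mod 13): 9·t ≡ 1 − 5 = -4 (mod 13).
    Reduce coefficients mod 13: 9·t ≡ 9 (mod 13).
    The inverse of 9 mod 13 is 3 (since 9·3 = 27 = 2·13 + 1), so t ≡ 3·9 = 27 ≡ 1 (mod 13).
    Then x = 5 + 9·1 = 14, valid modulo lcm(9, 13) = 117: x ≡ 14 (mod 117).
  Combine with x ≡ 4 (mod 5): since gcd(117, 5) = 1, we get a unique residue mod 585.
    Write x = 14 + 117·t and substitute into x ≡ 4 (mod 5): 117·t ≡ 4 − 14 = -10 (mod 5).
    Reduce coefficients mod 5: 2·t ≡ 0 (mod 5).
    The inverse of 2 mod 5 is 3 (since 2·3 = 6 = 1·5 + 1), so t ≡ 3·0 = 0 ≡ 0 (mod 5).
    Then x = 14 + 117·0 = 14, valid modulo lcm(117, 5) = 585: x ≡ 14 (mod 585).
Verify: 14 mod 9 = 5 ✓, 14 mod 13 = 1 ✓, 14 mod 5 = 4 ✓.

x ≡ 14 (mod 585).


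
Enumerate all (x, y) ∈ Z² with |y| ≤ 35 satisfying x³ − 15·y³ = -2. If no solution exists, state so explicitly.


The equation is x³ - 15y³ = -2. For fixed y, x³ = 15·y³ − 2, so a solution requires the RHS to be a perfect cube.
Strategy: iterate y from -35 to 35, compute RHS = 15·y³ − 2, and check whether it is a (positive or negative) perfect cube.
Check small values of y:
  y = 0: RHS = -2 is not a perfect cube.
  y = 1: RHS = 13 is not a perfect cube.
  y = -1: RHS = -17 is not a perfect cube.
  y = 2: RHS = 118 is not a perfect cube.
  y = -2: RHS = -122 is not a perfect cube.
  y = 3: RHS = 403 is not a perfect cube.
  y = -3: RHS = -407 is not a perfect cube.
Continuing the search up to |y| = 35 finds no solutions either.
No (x, y) in the scanned range satisfies the equation.

No integer solutions with |y| ≤ 35.


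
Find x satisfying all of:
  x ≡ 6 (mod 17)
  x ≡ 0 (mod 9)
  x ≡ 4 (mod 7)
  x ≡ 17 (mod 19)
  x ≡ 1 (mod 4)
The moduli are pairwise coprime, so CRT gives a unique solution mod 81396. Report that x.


Product of moduli M = 17 · 9 · 7 · 19 · 4 = 81396.
Merge one congruence at a time:
  Start: x ≡ 6 (mod 17).
  Combine with x ≡ 0 (mod 9); new modulus lcm = 153.
    Write x = 6 + 17·t and substitute into x ≡ 0 (mod 9): 17·t ≡ 0 − 6 = -6 (mod 9).
    Reduce coefficients mod 9: 8·t ≡ 3 (mod 9).
    The inverse of 8 mod 9 is 8 (since 8·8 = 64 = 7·9 + 1), so t ≡ 8·3 = 24 ≡ 6 (mod 9).
    Then x = 6 + 17·6 = 108, valid modulo lcm(17, 9) = 153: x ≡ 108 (mod 153).
  Combine with x ≡ 4 (mod 7); new modulus lcm = 1071.
    Write x = 108 + 153·t and substitute into x ≡ 4 (mod 7): 153·t ≡ 4 − 108 = -104 (mod 7).
    Reduce coefficients mod 7: 6·t ≡ 1 (mod 7).
    The inverse of 6 mod 7 is 6 (since 6·6 = 36 = 5·7 + 1), so t ≡ 6·1 = 6 ≡ 6 (mod 7).
    Then x = 108 + 153·6 = 1026, valid modulo lcm(153, 7) = 1071: x ≡ 1026 (mod 1071).
  Combine with x ≡ 17 (mod 19); new modulus lcm = 20349.
    Write x = 1026 + 1071·t and substitute into x ≡ 17 (mod 19): 1071·t ≡ 17 − 1026 = -1009 (mod 19).
    Reduce coefficients mod 19: 7·t ≡ 17 (mod 19).
    The inverse of 7 mod 19 is 11 (since 7·11 = 77 = 4·19 + 1), so t ≡ 11·17 = 187 ≡ 16 (mod 19).
    Then x = 1026 + 1071·16 = 18162, valid modulo lcm(1071, 19) = 20349: x ≡ 18162 (mod 20349).
  Combine with x ≡ 1 (mod 4); new modulus lcm = 81396.
    Write x = 18162 + 20349·t and substitute into x ≡ 1 (mod 4): 20349·t ≡ 1 − 18162 = -18161 (mod 4).
    Reduce coefficients mod 4: 1·t ≡ 3 (mod 4).
    So t ≡ 3 (mod 4).
    Then x = 18162 + 20349·3 = 79209, valid modulo lcm(20349, 4) = 81396: x ≡ 79209 (mod 81396).
Verify against each original: 79209 mod 17 = 6, 79209 mod 9 = 0, 79209 mod 7 = 4, 79209 mod 19 = 17, 79209 mod 4 = 1.

x ≡ 79209 (mod 81396).


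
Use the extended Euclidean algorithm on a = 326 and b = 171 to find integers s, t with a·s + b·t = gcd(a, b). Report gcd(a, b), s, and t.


Euclidean algorithm on (326, 171) — divide until remainder is 0:
  326 = 1 · 171 + 155
  171 = 1 · 155 + 16
  155 = 9 · 16 + 11
  16 = 1 · 11 + 5
  11 = 2 · 5 + 1
  5 = 5 · 1 + 0
gcd(326, 171) = 1.
Track Bezout coefficients alongside the remainders: start with r₀ = 326 = a·1 + b·0 (s = 1, t = 0) and r₁ = 171 = a·0 + b·1 (s = 0, t = 1); each new remainder r_{k+1} = r_{k-1} − q_k·r_k inherits s_{k+1} = s_{k-1} − q_k·s_k, t_{k+1} = t_{k-1} − q_k·t_k, so r_k = a·s_k + b·t_k at every step:
  q = 1: r = 155, s = 1 − 1·0 = 1, t = 0 − 1·1 = -1  (check: 326·1 + 171·(-1) = 155)
  q = 1: r = 16, s = 0 − 1·1 = -1, t = 1 − 1·(-1) = 2  (check: 326·(-1) + 171·2 = 16)
  q = 9: r = 11, s = 1 − 9·(-1) = 10, t = -1 − 9·2 = -19  (check: 326·10 + 171·(-19) = 11)
  q = 1: r = 5, s = -1 − 1·10 = -11, t = 2 − 1·(-19) = 21  (check: 326·(-11) + 171·21 = 5)
  q = 2: r = 1, s = 10 − 2·(-11) = 32, t = -19 − 2·21 = -61  (check: 326·32 + 171·(-61) = 1)
The row with r = 1 (the gcd) gives the Bezout coefficients s = 32, t = -61.
Result: 326 · (32) + 171 · (-61) = 1.

gcd(326, 171) = 1; s = 32, t = -61 (check: 326·32 + 171·(-61) = 1).
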